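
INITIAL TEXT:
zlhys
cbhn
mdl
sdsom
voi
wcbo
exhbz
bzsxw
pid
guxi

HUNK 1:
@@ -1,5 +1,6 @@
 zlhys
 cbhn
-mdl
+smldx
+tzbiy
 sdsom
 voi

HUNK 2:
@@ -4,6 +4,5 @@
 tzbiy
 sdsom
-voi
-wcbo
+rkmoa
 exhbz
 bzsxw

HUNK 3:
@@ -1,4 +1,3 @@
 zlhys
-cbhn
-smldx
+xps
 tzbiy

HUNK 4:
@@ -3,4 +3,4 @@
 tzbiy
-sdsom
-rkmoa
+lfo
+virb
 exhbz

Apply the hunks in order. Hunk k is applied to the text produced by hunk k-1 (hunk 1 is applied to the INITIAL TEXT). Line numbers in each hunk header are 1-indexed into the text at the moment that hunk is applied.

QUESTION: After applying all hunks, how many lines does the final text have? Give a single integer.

Hunk 1: at line 1 remove [mdl] add [smldx,tzbiy] -> 11 lines: zlhys cbhn smldx tzbiy sdsom voi wcbo exhbz bzsxw pid guxi
Hunk 2: at line 4 remove [voi,wcbo] add [rkmoa] -> 10 lines: zlhys cbhn smldx tzbiy sdsom rkmoa exhbz bzsxw pid guxi
Hunk 3: at line 1 remove [cbhn,smldx] add [xps] -> 9 lines: zlhys xps tzbiy sdsom rkmoa exhbz bzsxw pid guxi
Hunk 4: at line 3 remove [sdsom,rkmoa] add [lfo,virb] -> 9 lines: zlhys xps tzbiy lfo virb exhbz bzsxw pid guxi
Final line count: 9

Answer: 9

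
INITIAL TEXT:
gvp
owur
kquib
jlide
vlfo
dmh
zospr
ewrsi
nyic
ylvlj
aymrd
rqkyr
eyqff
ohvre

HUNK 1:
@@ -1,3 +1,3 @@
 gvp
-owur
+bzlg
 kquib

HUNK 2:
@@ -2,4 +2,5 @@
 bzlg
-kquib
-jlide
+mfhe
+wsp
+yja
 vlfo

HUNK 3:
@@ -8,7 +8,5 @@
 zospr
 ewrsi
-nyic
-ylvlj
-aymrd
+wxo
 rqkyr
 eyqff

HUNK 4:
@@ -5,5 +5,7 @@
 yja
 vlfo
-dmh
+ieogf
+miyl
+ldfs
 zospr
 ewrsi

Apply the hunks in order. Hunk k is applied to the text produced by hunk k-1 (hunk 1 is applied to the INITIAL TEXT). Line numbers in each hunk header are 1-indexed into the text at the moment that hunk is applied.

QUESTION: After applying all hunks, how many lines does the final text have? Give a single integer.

Answer: 15

Derivation:
Hunk 1: at line 1 remove [owur] add [bzlg] -> 14 lines: gvp bzlg kquib jlide vlfo dmh zospr ewrsi nyic ylvlj aymrd rqkyr eyqff ohvre
Hunk 2: at line 2 remove [kquib,jlide] add [mfhe,wsp,yja] -> 15 lines: gvp bzlg mfhe wsp yja vlfo dmh zospr ewrsi nyic ylvlj aymrd rqkyr eyqff ohvre
Hunk 3: at line 8 remove [nyic,ylvlj,aymrd] add [wxo] -> 13 lines: gvp bzlg mfhe wsp yja vlfo dmh zospr ewrsi wxo rqkyr eyqff ohvre
Hunk 4: at line 5 remove [dmh] add [ieogf,miyl,ldfs] -> 15 lines: gvp bzlg mfhe wsp yja vlfo ieogf miyl ldfs zospr ewrsi wxo rqkyr eyqff ohvre
Final line count: 15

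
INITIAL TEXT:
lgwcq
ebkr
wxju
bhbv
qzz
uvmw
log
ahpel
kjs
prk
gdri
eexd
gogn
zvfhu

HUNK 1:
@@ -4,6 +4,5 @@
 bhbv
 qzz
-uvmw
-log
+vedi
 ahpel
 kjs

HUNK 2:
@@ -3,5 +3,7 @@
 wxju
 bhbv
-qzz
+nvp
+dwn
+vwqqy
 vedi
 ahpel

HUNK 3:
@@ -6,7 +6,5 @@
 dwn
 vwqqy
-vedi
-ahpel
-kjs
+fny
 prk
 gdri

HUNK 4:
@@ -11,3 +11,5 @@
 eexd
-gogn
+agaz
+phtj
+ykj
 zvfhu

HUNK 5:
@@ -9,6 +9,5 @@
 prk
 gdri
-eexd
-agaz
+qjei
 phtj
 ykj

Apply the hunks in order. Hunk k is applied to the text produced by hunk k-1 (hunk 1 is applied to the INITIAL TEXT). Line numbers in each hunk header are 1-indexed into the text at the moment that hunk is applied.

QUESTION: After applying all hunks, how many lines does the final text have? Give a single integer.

Answer: 14

Derivation:
Hunk 1: at line 4 remove [uvmw,log] add [vedi] -> 13 lines: lgwcq ebkr wxju bhbv qzz vedi ahpel kjs prk gdri eexd gogn zvfhu
Hunk 2: at line 3 remove [qzz] add [nvp,dwn,vwqqy] -> 15 lines: lgwcq ebkr wxju bhbv nvp dwn vwqqy vedi ahpel kjs prk gdri eexd gogn zvfhu
Hunk 3: at line 6 remove [vedi,ahpel,kjs] add [fny] -> 13 lines: lgwcq ebkr wxju bhbv nvp dwn vwqqy fny prk gdri eexd gogn zvfhu
Hunk 4: at line 11 remove [gogn] add [agaz,phtj,ykj] -> 15 lines: lgwcq ebkr wxju bhbv nvp dwn vwqqy fny prk gdri eexd agaz phtj ykj zvfhu
Hunk 5: at line 9 remove [eexd,agaz] add [qjei] -> 14 lines: lgwcq ebkr wxju bhbv nvp dwn vwqqy fny prk gdri qjei phtj ykj zvfhu
Final line count: 14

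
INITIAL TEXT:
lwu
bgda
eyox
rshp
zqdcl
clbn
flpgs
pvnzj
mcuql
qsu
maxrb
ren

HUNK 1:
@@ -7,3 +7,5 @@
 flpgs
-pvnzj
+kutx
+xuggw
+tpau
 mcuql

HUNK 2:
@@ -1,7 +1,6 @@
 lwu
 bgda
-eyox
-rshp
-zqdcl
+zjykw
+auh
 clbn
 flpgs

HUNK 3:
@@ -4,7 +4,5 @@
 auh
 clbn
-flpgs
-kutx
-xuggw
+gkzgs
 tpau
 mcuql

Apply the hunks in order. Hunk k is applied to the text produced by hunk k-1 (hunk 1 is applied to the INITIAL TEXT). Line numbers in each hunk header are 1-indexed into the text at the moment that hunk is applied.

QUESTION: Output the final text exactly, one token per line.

Hunk 1: at line 7 remove [pvnzj] add [kutx,xuggw,tpau] -> 14 lines: lwu bgda eyox rshp zqdcl clbn flpgs kutx xuggw tpau mcuql qsu maxrb ren
Hunk 2: at line 1 remove [eyox,rshp,zqdcl] add [zjykw,auh] -> 13 lines: lwu bgda zjykw auh clbn flpgs kutx xuggw tpau mcuql qsu maxrb ren
Hunk 3: at line 4 remove [flpgs,kutx,xuggw] add [gkzgs] -> 11 lines: lwu bgda zjykw auh clbn gkzgs tpau mcuql qsu maxrb ren

Answer: lwu
bgda
zjykw
auh
clbn
gkzgs
tpau
mcuql
qsu
maxrb
ren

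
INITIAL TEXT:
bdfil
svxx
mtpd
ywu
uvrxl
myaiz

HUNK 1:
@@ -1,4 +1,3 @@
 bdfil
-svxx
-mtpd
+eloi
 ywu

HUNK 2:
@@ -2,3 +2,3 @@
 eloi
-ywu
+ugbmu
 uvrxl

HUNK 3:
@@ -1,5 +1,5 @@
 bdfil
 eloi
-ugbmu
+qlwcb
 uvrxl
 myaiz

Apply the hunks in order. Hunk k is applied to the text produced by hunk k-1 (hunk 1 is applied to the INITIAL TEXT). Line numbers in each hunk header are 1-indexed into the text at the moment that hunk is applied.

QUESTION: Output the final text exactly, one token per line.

Answer: bdfil
eloi
qlwcb
uvrxl
myaiz

Derivation:
Hunk 1: at line 1 remove [svxx,mtpd] add [eloi] -> 5 lines: bdfil eloi ywu uvrxl myaiz
Hunk 2: at line 2 remove [ywu] add [ugbmu] -> 5 lines: bdfil eloi ugbmu uvrxl myaiz
Hunk 3: at line 1 remove [ugbmu] add [qlwcb] -> 5 lines: bdfil eloi qlwcb uvrxl myaiz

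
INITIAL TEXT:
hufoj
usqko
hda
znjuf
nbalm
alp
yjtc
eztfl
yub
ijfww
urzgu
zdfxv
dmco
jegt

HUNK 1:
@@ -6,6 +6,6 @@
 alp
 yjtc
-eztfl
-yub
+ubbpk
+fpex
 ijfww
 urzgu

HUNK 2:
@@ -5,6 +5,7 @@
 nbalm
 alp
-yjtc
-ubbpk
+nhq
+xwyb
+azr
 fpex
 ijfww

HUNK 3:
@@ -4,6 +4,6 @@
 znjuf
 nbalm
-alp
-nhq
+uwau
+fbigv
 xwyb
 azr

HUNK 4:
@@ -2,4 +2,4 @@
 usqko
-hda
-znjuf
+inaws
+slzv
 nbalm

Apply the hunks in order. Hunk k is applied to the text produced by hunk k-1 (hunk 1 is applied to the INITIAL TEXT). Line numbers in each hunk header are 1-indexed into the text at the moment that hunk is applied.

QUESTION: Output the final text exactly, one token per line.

Answer: hufoj
usqko
inaws
slzv
nbalm
uwau
fbigv
xwyb
azr
fpex
ijfww
urzgu
zdfxv
dmco
jegt

Derivation:
Hunk 1: at line 6 remove [eztfl,yub] add [ubbpk,fpex] -> 14 lines: hufoj usqko hda znjuf nbalm alp yjtc ubbpk fpex ijfww urzgu zdfxv dmco jegt
Hunk 2: at line 5 remove [yjtc,ubbpk] add [nhq,xwyb,azr] -> 15 lines: hufoj usqko hda znjuf nbalm alp nhq xwyb azr fpex ijfww urzgu zdfxv dmco jegt
Hunk 3: at line 4 remove [alp,nhq] add [uwau,fbigv] -> 15 lines: hufoj usqko hda znjuf nbalm uwau fbigv xwyb azr fpex ijfww urzgu zdfxv dmco jegt
Hunk 4: at line 2 remove [hda,znjuf] add [inaws,slzv] -> 15 lines: hufoj usqko inaws slzv nbalm uwau fbigv xwyb azr fpex ijfww urzgu zdfxv dmco jegt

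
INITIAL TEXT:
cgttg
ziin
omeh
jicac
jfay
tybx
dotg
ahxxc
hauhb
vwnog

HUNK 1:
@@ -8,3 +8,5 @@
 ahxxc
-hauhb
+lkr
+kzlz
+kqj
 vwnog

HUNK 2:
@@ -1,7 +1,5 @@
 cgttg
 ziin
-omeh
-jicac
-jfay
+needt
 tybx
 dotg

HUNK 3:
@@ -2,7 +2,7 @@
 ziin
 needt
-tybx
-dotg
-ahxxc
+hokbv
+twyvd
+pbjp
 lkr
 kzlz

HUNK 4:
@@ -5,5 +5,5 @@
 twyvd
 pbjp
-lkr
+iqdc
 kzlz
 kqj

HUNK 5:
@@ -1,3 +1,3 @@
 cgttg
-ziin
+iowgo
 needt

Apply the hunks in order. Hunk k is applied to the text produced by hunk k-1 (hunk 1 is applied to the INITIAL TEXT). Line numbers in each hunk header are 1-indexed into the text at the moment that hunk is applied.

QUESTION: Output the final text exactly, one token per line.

Answer: cgttg
iowgo
needt
hokbv
twyvd
pbjp
iqdc
kzlz
kqj
vwnog

Derivation:
Hunk 1: at line 8 remove [hauhb] add [lkr,kzlz,kqj] -> 12 lines: cgttg ziin omeh jicac jfay tybx dotg ahxxc lkr kzlz kqj vwnog
Hunk 2: at line 1 remove [omeh,jicac,jfay] add [needt] -> 10 lines: cgttg ziin needt tybx dotg ahxxc lkr kzlz kqj vwnog
Hunk 3: at line 2 remove [tybx,dotg,ahxxc] add [hokbv,twyvd,pbjp] -> 10 lines: cgttg ziin needt hokbv twyvd pbjp lkr kzlz kqj vwnog
Hunk 4: at line 5 remove [lkr] add [iqdc] -> 10 lines: cgttg ziin needt hokbv twyvd pbjp iqdc kzlz kqj vwnog
Hunk 5: at line 1 remove [ziin] add [iowgo] -> 10 lines: cgttg iowgo needt hokbv twyvd pbjp iqdc kzlz kqj vwnog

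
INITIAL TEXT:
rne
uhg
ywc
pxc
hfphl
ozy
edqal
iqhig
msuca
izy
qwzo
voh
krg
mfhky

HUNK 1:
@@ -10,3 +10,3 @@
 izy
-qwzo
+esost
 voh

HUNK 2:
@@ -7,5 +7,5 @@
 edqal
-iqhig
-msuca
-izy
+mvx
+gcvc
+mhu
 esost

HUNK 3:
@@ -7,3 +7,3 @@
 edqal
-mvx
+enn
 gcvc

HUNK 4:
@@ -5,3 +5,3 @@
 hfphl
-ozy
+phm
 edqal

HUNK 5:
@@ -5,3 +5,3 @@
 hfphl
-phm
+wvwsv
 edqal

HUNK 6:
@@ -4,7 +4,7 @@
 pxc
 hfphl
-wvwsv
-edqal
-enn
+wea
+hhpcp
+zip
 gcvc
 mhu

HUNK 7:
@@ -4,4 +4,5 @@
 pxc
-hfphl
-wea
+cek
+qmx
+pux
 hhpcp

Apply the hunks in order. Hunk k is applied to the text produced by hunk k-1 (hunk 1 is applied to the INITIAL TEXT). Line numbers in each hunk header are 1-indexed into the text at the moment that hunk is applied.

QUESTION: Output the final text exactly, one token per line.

Answer: rne
uhg
ywc
pxc
cek
qmx
pux
hhpcp
zip
gcvc
mhu
esost
voh
krg
mfhky

Derivation:
Hunk 1: at line 10 remove [qwzo] add [esost] -> 14 lines: rne uhg ywc pxc hfphl ozy edqal iqhig msuca izy esost voh krg mfhky
Hunk 2: at line 7 remove [iqhig,msuca,izy] add [mvx,gcvc,mhu] -> 14 lines: rne uhg ywc pxc hfphl ozy edqal mvx gcvc mhu esost voh krg mfhky
Hunk 3: at line 7 remove [mvx] add [enn] -> 14 lines: rne uhg ywc pxc hfphl ozy edqal enn gcvc mhu esost voh krg mfhky
Hunk 4: at line 5 remove [ozy] add [phm] -> 14 lines: rne uhg ywc pxc hfphl phm edqal enn gcvc mhu esost voh krg mfhky
Hunk 5: at line 5 remove [phm] add [wvwsv] -> 14 lines: rne uhg ywc pxc hfphl wvwsv edqal enn gcvc mhu esost voh krg mfhky
Hunk 6: at line 4 remove [wvwsv,edqal,enn] add [wea,hhpcp,zip] -> 14 lines: rne uhg ywc pxc hfphl wea hhpcp zip gcvc mhu esost voh krg mfhky
Hunk 7: at line 4 remove [hfphl,wea] add [cek,qmx,pux] -> 15 lines: rne uhg ywc pxc cek qmx pux hhpcp zip gcvc mhu esost voh krg mfhky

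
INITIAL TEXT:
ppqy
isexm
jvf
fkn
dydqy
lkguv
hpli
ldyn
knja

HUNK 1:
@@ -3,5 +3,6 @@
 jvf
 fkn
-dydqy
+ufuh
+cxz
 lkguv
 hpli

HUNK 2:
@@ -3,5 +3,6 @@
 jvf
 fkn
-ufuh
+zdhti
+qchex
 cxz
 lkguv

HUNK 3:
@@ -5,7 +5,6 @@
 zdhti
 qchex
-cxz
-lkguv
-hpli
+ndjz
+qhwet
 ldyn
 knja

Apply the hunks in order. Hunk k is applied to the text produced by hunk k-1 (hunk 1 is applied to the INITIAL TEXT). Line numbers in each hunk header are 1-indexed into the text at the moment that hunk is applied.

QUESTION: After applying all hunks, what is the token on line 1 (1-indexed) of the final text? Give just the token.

Hunk 1: at line 3 remove [dydqy] add [ufuh,cxz] -> 10 lines: ppqy isexm jvf fkn ufuh cxz lkguv hpli ldyn knja
Hunk 2: at line 3 remove [ufuh] add [zdhti,qchex] -> 11 lines: ppqy isexm jvf fkn zdhti qchex cxz lkguv hpli ldyn knja
Hunk 3: at line 5 remove [cxz,lkguv,hpli] add [ndjz,qhwet] -> 10 lines: ppqy isexm jvf fkn zdhti qchex ndjz qhwet ldyn knja
Final line 1: ppqy

Answer: ppqy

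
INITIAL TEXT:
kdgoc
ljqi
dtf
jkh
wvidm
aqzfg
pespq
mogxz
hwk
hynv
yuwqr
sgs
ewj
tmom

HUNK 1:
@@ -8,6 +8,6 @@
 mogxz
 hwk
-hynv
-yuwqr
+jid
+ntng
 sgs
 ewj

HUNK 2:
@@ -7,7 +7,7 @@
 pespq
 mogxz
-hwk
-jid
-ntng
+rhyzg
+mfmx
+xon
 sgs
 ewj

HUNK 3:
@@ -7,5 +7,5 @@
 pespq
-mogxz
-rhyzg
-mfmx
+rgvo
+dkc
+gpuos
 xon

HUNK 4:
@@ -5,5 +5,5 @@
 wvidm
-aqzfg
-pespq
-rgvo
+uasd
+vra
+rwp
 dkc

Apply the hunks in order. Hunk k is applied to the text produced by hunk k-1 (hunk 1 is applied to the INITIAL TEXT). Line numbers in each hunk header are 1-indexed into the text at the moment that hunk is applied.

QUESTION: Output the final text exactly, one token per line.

Answer: kdgoc
ljqi
dtf
jkh
wvidm
uasd
vra
rwp
dkc
gpuos
xon
sgs
ewj
tmom

Derivation:
Hunk 1: at line 8 remove [hynv,yuwqr] add [jid,ntng] -> 14 lines: kdgoc ljqi dtf jkh wvidm aqzfg pespq mogxz hwk jid ntng sgs ewj tmom
Hunk 2: at line 7 remove [hwk,jid,ntng] add [rhyzg,mfmx,xon] -> 14 lines: kdgoc ljqi dtf jkh wvidm aqzfg pespq mogxz rhyzg mfmx xon sgs ewj tmom
Hunk 3: at line 7 remove [mogxz,rhyzg,mfmx] add [rgvo,dkc,gpuos] -> 14 lines: kdgoc ljqi dtf jkh wvidm aqzfg pespq rgvo dkc gpuos xon sgs ewj tmom
Hunk 4: at line 5 remove [aqzfg,pespq,rgvo] add [uasd,vra,rwp] -> 14 lines: kdgoc ljqi dtf jkh wvidm uasd vra rwp dkc gpuos xon sgs ewj tmom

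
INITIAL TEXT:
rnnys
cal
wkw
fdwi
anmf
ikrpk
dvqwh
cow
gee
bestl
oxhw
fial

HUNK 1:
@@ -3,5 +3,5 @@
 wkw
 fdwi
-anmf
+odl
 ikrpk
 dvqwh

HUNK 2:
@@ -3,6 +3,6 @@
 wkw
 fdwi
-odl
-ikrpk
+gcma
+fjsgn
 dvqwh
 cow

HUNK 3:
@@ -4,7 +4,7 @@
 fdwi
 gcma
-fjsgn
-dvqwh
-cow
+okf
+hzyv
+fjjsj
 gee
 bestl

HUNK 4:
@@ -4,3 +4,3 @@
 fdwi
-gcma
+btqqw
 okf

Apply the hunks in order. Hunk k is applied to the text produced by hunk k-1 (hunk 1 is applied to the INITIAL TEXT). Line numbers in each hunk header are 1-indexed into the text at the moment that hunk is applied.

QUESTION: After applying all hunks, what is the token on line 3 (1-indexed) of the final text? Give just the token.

Answer: wkw

Derivation:
Hunk 1: at line 3 remove [anmf] add [odl] -> 12 lines: rnnys cal wkw fdwi odl ikrpk dvqwh cow gee bestl oxhw fial
Hunk 2: at line 3 remove [odl,ikrpk] add [gcma,fjsgn] -> 12 lines: rnnys cal wkw fdwi gcma fjsgn dvqwh cow gee bestl oxhw fial
Hunk 3: at line 4 remove [fjsgn,dvqwh,cow] add [okf,hzyv,fjjsj] -> 12 lines: rnnys cal wkw fdwi gcma okf hzyv fjjsj gee bestl oxhw fial
Hunk 4: at line 4 remove [gcma] add [btqqw] -> 12 lines: rnnys cal wkw fdwi btqqw okf hzyv fjjsj gee bestl oxhw fial
Final line 3: wkw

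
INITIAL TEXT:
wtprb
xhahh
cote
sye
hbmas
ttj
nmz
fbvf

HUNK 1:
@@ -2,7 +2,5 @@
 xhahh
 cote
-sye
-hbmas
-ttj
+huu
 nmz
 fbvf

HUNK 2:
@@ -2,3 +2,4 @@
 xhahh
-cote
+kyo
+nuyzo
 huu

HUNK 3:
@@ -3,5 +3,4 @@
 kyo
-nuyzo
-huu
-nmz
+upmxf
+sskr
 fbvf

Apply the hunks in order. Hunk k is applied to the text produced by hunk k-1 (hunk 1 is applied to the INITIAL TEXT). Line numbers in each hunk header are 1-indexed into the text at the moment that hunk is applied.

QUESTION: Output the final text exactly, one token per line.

Answer: wtprb
xhahh
kyo
upmxf
sskr
fbvf

Derivation:
Hunk 1: at line 2 remove [sye,hbmas,ttj] add [huu] -> 6 lines: wtprb xhahh cote huu nmz fbvf
Hunk 2: at line 2 remove [cote] add [kyo,nuyzo] -> 7 lines: wtprb xhahh kyo nuyzo huu nmz fbvf
Hunk 3: at line 3 remove [nuyzo,huu,nmz] add [upmxf,sskr] -> 6 lines: wtprb xhahh kyo upmxf sskr fbvf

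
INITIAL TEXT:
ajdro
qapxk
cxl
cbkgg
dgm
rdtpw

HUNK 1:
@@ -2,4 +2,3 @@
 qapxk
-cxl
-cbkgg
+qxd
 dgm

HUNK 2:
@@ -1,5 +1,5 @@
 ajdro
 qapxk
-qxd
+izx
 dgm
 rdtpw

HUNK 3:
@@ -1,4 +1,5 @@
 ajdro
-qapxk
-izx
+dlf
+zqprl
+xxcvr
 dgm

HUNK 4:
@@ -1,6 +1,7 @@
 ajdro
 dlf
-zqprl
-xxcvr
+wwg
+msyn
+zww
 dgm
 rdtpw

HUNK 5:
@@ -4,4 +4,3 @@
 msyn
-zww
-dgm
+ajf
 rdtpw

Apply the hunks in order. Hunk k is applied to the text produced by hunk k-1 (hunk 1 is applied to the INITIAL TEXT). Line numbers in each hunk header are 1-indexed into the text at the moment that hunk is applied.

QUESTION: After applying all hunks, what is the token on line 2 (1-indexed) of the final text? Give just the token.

Hunk 1: at line 2 remove [cxl,cbkgg] add [qxd] -> 5 lines: ajdro qapxk qxd dgm rdtpw
Hunk 2: at line 1 remove [qxd] add [izx] -> 5 lines: ajdro qapxk izx dgm rdtpw
Hunk 3: at line 1 remove [qapxk,izx] add [dlf,zqprl,xxcvr] -> 6 lines: ajdro dlf zqprl xxcvr dgm rdtpw
Hunk 4: at line 1 remove [zqprl,xxcvr] add [wwg,msyn,zww] -> 7 lines: ajdro dlf wwg msyn zww dgm rdtpw
Hunk 5: at line 4 remove [zww,dgm] add [ajf] -> 6 lines: ajdro dlf wwg msyn ajf rdtpw
Final line 2: dlf

Answer: dlf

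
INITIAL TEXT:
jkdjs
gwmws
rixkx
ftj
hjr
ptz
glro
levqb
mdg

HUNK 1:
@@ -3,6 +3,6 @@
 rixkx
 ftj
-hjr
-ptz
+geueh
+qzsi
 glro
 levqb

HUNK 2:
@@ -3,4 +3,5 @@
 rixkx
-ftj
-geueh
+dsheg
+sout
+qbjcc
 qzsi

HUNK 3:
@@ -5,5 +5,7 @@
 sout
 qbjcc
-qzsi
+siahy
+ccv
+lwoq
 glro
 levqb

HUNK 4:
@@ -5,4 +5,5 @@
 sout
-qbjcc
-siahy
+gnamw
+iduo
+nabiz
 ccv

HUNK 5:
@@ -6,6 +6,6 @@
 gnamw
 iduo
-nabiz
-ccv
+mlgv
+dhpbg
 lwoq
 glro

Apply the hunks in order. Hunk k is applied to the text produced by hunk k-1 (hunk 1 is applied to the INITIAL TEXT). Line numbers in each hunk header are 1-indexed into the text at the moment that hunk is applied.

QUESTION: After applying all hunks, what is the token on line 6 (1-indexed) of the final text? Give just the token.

Hunk 1: at line 3 remove [hjr,ptz] add [geueh,qzsi] -> 9 lines: jkdjs gwmws rixkx ftj geueh qzsi glro levqb mdg
Hunk 2: at line 3 remove [ftj,geueh] add [dsheg,sout,qbjcc] -> 10 lines: jkdjs gwmws rixkx dsheg sout qbjcc qzsi glro levqb mdg
Hunk 3: at line 5 remove [qzsi] add [siahy,ccv,lwoq] -> 12 lines: jkdjs gwmws rixkx dsheg sout qbjcc siahy ccv lwoq glro levqb mdg
Hunk 4: at line 5 remove [qbjcc,siahy] add [gnamw,iduo,nabiz] -> 13 lines: jkdjs gwmws rixkx dsheg sout gnamw iduo nabiz ccv lwoq glro levqb mdg
Hunk 5: at line 6 remove [nabiz,ccv] add [mlgv,dhpbg] -> 13 lines: jkdjs gwmws rixkx dsheg sout gnamw iduo mlgv dhpbg lwoq glro levqb mdg
Final line 6: gnamw

Answer: gnamw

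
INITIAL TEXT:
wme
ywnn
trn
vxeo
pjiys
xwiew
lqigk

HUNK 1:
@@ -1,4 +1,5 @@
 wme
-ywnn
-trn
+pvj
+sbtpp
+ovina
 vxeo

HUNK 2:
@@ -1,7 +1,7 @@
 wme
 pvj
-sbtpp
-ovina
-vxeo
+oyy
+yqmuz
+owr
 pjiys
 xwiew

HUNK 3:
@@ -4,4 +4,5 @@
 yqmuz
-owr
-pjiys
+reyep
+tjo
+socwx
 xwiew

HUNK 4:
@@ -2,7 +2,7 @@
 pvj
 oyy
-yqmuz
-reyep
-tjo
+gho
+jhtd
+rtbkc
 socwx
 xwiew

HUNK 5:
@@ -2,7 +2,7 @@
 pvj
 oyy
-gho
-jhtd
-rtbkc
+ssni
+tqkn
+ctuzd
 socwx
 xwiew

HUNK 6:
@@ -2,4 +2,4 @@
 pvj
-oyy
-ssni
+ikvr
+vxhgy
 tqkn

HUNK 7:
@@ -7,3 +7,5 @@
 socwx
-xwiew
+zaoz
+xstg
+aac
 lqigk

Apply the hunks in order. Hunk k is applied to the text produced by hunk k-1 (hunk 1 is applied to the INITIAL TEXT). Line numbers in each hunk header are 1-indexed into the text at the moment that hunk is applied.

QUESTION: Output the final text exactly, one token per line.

Answer: wme
pvj
ikvr
vxhgy
tqkn
ctuzd
socwx
zaoz
xstg
aac
lqigk

Derivation:
Hunk 1: at line 1 remove [ywnn,trn] add [pvj,sbtpp,ovina] -> 8 lines: wme pvj sbtpp ovina vxeo pjiys xwiew lqigk
Hunk 2: at line 1 remove [sbtpp,ovina,vxeo] add [oyy,yqmuz,owr] -> 8 lines: wme pvj oyy yqmuz owr pjiys xwiew lqigk
Hunk 3: at line 4 remove [owr,pjiys] add [reyep,tjo,socwx] -> 9 lines: wme pvj oyy yqmuz reyep tjo socwx xwiew lqigk
Hunk 4: at line 2 remove [yqmuz,reyep,tjo] add [gho,jhtd,rtbkc] -> 9 lines: wme pvj oyy gho jhtd rtbkc socwx xwiew lqigk
Hunk 5: at line 2 remove [gho,jhtd,rtbkc] add [ssni,tqkn,ctuzd] -> 9 lines: wme pvj oyy ssni tqkn ctuzd socwx xwiew lqigk
Hunk 6: at line 2 remove [oyy,ssni] add [ikvr,vxhgy] -> 9 lines: wme pvj ikvr vxhgy tqkn ctuzd socwx xwiew lqigk
Hunk 7: at line 7 remove [xwiew] add [zaoz,xstg,aac] -> 11 lines: wme pvj ikvr vxhgy tqkn ctuzd socwx zaoz xstg aac lqigk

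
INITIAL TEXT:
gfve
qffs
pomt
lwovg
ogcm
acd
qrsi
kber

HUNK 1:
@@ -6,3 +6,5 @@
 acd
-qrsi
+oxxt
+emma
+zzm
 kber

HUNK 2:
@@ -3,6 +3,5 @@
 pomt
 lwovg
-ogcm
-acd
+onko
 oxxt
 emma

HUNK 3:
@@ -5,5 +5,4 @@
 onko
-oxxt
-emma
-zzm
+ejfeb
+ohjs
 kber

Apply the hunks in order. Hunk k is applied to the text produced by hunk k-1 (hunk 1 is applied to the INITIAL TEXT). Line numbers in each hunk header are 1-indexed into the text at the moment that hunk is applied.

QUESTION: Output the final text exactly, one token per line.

Hunk 1: at line 6 remove [qrsi] add [oxxt,emma,zzm] -> 10 lines: gfve qffs pomt lwovg ogcm acd oxxt emma zzm kber
Hunk 2: at line 3 remove [ogcm,acd] add [onko] -> 9 lines: gfve qffs pomt lwovg onko oxxt emma zzm kber
Hunk 3: at line 5 remove [oxxt,emma,zzm] add [ejfeb,ohjs] -> 8 lines: gfve qffs pomt lwovg onko ejfeb ohjs kber

Answer: gfve
qffs
pomt
lwovg
onko
ejfeb
ohjs
kber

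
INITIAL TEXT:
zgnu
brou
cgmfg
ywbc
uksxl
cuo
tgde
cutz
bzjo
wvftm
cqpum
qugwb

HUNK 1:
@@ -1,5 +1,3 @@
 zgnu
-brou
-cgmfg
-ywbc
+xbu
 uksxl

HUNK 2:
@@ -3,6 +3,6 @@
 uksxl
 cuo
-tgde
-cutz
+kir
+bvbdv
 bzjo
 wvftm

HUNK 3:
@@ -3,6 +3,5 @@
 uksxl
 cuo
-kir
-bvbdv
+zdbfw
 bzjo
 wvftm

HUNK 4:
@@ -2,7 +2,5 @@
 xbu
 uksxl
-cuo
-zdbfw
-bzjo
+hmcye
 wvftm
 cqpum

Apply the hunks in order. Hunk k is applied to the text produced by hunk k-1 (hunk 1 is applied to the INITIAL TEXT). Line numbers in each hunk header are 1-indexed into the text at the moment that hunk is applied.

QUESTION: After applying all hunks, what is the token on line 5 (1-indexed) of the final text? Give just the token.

Hunk 1: at line 1 remove [brou,cgmfg,ywbc] add [xbu] -> 10 lines: zgnu xbu uksxl cuo tgde cutz bzjo wvftm cqpum qugwb
Hunk 2: at line 3 remove [tgde,cutz] add [kir,bvbdv] -> 10 lines: zgnu xbu uksxl cuo kir bvbdv bzjo wvftm cqpum qugwb
Hunk 3: at line 3 remove [kir,bvbdv] add [zdbfw] -> 9 lines: zgnu xbu uksxl cuo zdbfw bzjo wvftm cqpum qugwb
Hunk 4: at line 2 remove [cuo,zdbfw,bzjo] add [hmcye] -> 7 lines: zgnu xbu uksxl hmcye wvftm cqpum qugwb
Final line 5: wvftm

Answer: wvftm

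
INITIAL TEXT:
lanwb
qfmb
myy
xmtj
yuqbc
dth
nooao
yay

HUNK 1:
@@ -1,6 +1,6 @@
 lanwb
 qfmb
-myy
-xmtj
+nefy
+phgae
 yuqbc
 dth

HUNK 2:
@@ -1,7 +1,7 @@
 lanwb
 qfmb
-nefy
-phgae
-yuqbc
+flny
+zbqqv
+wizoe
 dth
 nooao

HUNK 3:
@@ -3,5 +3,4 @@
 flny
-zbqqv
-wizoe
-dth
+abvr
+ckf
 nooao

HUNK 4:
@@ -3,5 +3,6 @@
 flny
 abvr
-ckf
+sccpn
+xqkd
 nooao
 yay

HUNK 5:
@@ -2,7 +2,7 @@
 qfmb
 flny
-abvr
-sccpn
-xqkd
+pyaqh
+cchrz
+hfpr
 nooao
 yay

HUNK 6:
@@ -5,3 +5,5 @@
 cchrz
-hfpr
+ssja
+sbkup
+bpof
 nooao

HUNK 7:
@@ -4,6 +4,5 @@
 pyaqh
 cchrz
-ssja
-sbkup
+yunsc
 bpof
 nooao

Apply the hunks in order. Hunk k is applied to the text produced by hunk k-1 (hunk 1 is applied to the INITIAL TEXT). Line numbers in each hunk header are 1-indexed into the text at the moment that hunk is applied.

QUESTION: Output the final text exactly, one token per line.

Hunk 1: at line 1 remove [myy,xmtj] add [nefy,phgae] -> 8 lines: lanwb qfmb nefy phgae yuqbc dth nooao yay
Hunk 2: at line 1 remove [nefy,phgae,yuqbc] add [flny,zbqqv,wizoe] -> 8 lines: lanwb qfmb flny zbqqv wizoe dth nooao yay
Hunk 3: at line 3 remove [zbqqv,wizoe,dth] add [abvr,ckf] -> 7 lines: lanwb qfmb flny abvr ckf nooao yay
Hunk 4: at line 3 remove [ckf] add [sccpn,xqkd] -> 8 lines: lanwb qfmb flny abvr sccpn xqkd nooao yay
Hunk 5: at line 2 remove [abvr,sccpn,xqkd] add [pyaqh,cchrz,hfpr] -> 8 lines: lanwb qfmb flny pyaqh cchrz hfpr nooao yay
Hunk 6: at line 5 remove [hfpr] add [ssja,sbkup,bpof] -> 10 lines: lanwb qfmb flny pyaqh cchrz ssja sbkup bpof nooao yay
Hunk 7: at line 4 remove [ssja,sbkup] add [yunsc] -> 9 lines: lanwb qfmb flny pyaqh cchrz yunsc bpof nooao yay

Answer: lanwb
qfmb
flny
pyaqh
cchrz
yunsc
bpof
nooao
yay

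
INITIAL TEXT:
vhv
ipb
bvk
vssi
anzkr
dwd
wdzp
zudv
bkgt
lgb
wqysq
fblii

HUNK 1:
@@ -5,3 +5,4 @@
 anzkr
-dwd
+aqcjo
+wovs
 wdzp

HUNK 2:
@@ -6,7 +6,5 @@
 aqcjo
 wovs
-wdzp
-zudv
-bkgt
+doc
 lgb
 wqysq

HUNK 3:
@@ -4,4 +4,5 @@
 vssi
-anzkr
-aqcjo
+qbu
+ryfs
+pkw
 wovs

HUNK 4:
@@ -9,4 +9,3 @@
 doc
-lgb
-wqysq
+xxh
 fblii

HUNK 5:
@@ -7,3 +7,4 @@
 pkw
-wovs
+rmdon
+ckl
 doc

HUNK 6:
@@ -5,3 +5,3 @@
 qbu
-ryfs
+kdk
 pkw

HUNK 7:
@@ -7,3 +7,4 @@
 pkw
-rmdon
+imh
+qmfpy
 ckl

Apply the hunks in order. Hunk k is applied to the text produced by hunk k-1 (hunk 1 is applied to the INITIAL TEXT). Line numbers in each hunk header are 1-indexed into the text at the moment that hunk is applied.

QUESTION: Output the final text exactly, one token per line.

Answer: vhv
ipb
bvk
vssi
qbu
kdk
pkw
imh
qmfpy
ckl
doc
xxh
fblii

Derivation:
Hunk 1: at line 5 remove [dwd] add [aqcjo,wovs] -> 13 lines: vhv ipb bvk vssi anzkr aqcjo wovs wdzp zudv bkgt lgb wqysq fblii
Hunk 2: at line 6 remove [wdzp,zudv,bkgt] add [doc] -> 11 lines: vhv ipb bvk vssi anzkr aqcjo wovs doc lgb wqysq fblii
Hunk 3: at line 4 remove [anzkr,aqcjo] add [qbu,ryfs,pkw] -> 12 lines: vhv ipb bvk vssi qbu ryfs pkw wovs doc lgb wqysq fblii
Hunk 4: at line 9 remove [lgb,wqysq] add [xxh] -> 11 lines: vhv ipb bvk vssi qbu ryfs pkw wovs doc xxh fblii
Hunk 5: at line 7 remove [wovs] add [rmdon,ckl] -> 12 lines: vhv ipb bvk vssi qbu ryfs pkw rmdon ckl doc xxh fblii
Hunk 6: at line 5 remove [ryfs] add [kdk] -> 12 lines: vhv ipb bvk vssi qbu kdk pkw rmdon ckl doc xxh fblii
Hunk 7: at line 7 remove [rmdon] add [imh,qmfpy] -> 13 lines: vhv ipb bvk vssi qbu kdk pkw imh qmfpy ckl doc xxh fblii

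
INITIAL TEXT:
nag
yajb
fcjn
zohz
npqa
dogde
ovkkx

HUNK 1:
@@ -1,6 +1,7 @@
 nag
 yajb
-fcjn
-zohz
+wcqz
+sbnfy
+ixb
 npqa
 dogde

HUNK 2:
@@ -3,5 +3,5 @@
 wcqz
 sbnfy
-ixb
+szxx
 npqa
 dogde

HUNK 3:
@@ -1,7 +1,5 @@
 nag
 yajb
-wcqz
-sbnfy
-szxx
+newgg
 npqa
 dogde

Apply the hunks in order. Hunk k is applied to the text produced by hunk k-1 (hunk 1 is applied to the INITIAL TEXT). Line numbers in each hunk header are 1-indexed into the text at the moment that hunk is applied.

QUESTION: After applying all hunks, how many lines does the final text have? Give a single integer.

Answer: 6

Derivation:
Hunk 1: at line 1 remove [fcjn,zohz] add [wcqz,sbnfy,ixb] -> 8 lines: nag yajb wcqz sbnfy ixb npqa dogde ovkkx
Hunk 2: at line 3 remove [ixb] add [szxx] -> 8 lines: nag yajb wcqz sbnfy szxx npqa dogde ovkkx
Hunk 3: at line 1 remove [wcqz,sbnfy,szxx] add [newgg] -> 6 lines: nag yajb newgg npqa dogde ovkkx
Final line count: 6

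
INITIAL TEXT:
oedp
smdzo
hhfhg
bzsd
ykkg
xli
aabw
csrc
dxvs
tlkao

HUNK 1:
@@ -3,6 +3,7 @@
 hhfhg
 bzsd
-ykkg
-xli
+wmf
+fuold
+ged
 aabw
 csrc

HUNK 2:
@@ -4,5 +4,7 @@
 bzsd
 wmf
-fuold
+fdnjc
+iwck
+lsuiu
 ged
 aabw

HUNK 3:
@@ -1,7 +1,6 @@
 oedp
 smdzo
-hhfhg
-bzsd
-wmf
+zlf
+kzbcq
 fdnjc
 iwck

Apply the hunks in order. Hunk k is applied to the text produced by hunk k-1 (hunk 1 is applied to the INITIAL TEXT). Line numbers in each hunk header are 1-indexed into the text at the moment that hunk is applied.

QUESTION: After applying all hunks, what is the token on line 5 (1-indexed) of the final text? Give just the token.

Answer: fdnjc

Derivation:
Hunk 1: at line 3 remove [ykkg,xli] add [wmf,fuold,ged] -> 11 lines: oedp smdzo hhfhg bzsd wmf fuold ged aabw csrc dxvs tlkao
Hunk 2: at line 4 remove [fuold] add [fdnjc,iwck,lsuiu] -> 13 lines: oedp smdzo hhfhg bzsd wmf fdnjc iwck lsuiu ged aabw csrc dxvs tlkao
Hunk 3: at line 1 remove [hhfhg,bzsd,wmf] add [zlf,kzbcq] -> 12 lines: oedp smdzo zlf kzbcq fdnjc iwck lsuiu ged aabw csrc dxvs tlkao
Final line 5: fdnjc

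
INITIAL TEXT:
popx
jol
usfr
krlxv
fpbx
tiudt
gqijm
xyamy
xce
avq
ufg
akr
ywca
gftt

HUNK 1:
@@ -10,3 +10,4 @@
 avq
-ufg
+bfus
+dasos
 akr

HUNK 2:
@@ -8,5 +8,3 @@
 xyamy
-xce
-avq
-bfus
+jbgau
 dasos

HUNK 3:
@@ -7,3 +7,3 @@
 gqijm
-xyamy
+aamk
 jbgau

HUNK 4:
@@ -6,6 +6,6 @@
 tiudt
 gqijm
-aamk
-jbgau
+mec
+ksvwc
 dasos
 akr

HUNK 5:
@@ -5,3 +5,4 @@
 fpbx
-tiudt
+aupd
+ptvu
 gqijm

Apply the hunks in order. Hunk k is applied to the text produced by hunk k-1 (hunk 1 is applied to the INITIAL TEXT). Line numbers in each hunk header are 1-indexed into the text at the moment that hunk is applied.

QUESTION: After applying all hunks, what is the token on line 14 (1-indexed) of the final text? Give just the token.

Answer: gftt

Derivation:
Hunk 1: at line 10 remove [ufg] add [bfus,dasos] -> 15 lines: popx jol usfr krlxv fpbx tiudt gqijm xyamy xce avq bfus dasos akr ywca gftt
Hunk 2: at line 8 remove [xce,avq,bfus] add [jbgau] -> 13 lines: popx jol usfr krlxv fpbx tiudt gqijm xyamy jbgau dasos akr ywca gftt
Hunk 3: at line 7 remove [xyamy] add [aamk] -> 13 lines: popx jol usfr krlxv fpbx tiudt gqijm aamk jbgau dasos akr ywca gftt
Hunk 4: at line 6 remove [aamk,jbgau] add [mec,ksvwc] -> 13 lines: popx jol usfr krlxv fpbx tiudt gqijm mec ksvwc dasos akr ywca gftt
Hunk 5: at line 5 remove [tiudt] add [aupd,ptvu] -> 14 lines: popx jol usfr krlxv fpbx aupd ptvu gqijm mec ksvwc dasos akr ywca gftt
Final line 14: gftt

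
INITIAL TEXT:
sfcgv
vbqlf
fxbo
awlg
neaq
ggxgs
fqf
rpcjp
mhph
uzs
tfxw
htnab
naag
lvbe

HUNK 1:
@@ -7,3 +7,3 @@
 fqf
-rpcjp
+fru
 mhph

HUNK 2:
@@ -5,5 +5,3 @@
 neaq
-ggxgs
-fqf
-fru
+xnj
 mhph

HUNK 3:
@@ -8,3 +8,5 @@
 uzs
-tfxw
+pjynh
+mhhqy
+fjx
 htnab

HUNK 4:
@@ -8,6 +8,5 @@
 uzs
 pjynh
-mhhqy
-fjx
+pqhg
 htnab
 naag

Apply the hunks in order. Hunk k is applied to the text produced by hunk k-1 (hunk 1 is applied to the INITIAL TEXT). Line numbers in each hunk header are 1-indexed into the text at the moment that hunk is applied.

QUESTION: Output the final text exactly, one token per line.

Answer: sfcgv
vbqlf
fxbo
awlg
neaq
xnj
mhph
uzs
pjynh
pqhg
htnab
naag
lvbe

Derivation:
Hunk 1: at line 7 remove [rpcjp] add [fru] -> 14 lines: sfcgv vbqlf fxbo awlg neaq ggxgs fqf fru mhph uzs tfxw htnab naag lvbe
Hunk 2: at line 5 remove [ggxgs,fqf,fru] add [xnj] -> 12 lines: sfcgv vbqlf fxbo awlg neaq xnj mhph uzs tfxw htnab naag lvbe
Hunk 3: at line 8 remove [tfxw] add [pjynh,mhhqy,fjx] -> 14 lines: sfcgv vbqlf fxbo awlg neaq xnj mhph uzs pjynh mhhqy fjx htnab naag lvbe
Hunk 4: at line 8 remove [mhhqy,fjx] add [pqhg] -> 13 lines: sfcgv vbqlf fxbo awlg neaq xnj mhph uzs pjynh pqhg htnab naag lvbe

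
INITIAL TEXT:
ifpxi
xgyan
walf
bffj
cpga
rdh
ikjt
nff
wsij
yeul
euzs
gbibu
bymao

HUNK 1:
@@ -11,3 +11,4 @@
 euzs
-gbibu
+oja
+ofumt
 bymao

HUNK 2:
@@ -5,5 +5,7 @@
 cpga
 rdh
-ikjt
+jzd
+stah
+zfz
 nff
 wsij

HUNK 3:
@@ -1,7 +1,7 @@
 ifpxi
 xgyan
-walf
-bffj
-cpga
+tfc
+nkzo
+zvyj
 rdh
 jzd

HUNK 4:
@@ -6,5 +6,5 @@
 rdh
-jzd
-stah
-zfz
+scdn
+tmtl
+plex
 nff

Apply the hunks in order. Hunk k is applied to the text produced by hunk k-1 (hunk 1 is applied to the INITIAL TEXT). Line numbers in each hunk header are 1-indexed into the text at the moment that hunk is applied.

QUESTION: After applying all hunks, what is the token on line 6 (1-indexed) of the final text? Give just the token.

Answer: rdh

Derivation:
Hunk 1: at line 11 remove [gbibu] add [oja,ofumt] -> 14 lines: ifpxi xgyan walf bffj cpga rdh ikjt nff wsij yeul euzs oja ofumt bymao
Hunk 2: at line 5 remove [ikjt] add [jzd,stah,zfz] -> 16 lines: ifpxi xgyan walf bffj cpga rdh jzd stah zfz nff wsij yeul euzs oja ofumt bymao
Hunk 3: at line 1 remove [walf,bffj,cpga] add [tfc,nkzo,zvyj] -> 16 lines: ifpxi xgyan tfc nkzo zvyj rdh jzd stah zfz nff wsij yeul euzs oja ofumt bymao
Hunk 4: at line 6 remove [jzd,stah,zfz] add [scdn,tmtl,plex] -> 16 lines: ifpxi xgyan tfc nkzo zvyj rdh scdn tmtl plex nff wsij yeul euzs oja ofumt bymao
Final line 6: rdh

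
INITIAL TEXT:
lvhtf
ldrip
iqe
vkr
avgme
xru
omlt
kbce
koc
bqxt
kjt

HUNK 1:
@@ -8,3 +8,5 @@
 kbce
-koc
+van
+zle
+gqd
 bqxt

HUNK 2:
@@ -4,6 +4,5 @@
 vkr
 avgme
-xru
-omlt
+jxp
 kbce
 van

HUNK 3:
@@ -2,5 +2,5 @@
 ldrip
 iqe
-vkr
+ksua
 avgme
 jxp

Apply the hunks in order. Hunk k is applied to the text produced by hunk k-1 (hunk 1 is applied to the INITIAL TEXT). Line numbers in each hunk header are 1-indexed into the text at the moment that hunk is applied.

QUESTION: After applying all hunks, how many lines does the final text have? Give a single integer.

Hunk 1: at line 8 remove [koc] add [van,zle,gqd] -> 13 lines: lvhtf ldrip iqe vkr avgme xru omlt kbce van zle gqd bqxt kjt
Hunk 2: at line 4 remove [xru,omlt] add [jxp] -> 12 lines: lvhtf ldrip iqe vkr avgme jxp kbce van zle gqd bqxt kjt
Hunk 3: at line 2 remove [vkr] add [ksua] -> 12 lines: lvhtf ldrip iqe ksua avgme jxp kbce van zle gqd bqxt kjt
Final line count: 12

Answer: 12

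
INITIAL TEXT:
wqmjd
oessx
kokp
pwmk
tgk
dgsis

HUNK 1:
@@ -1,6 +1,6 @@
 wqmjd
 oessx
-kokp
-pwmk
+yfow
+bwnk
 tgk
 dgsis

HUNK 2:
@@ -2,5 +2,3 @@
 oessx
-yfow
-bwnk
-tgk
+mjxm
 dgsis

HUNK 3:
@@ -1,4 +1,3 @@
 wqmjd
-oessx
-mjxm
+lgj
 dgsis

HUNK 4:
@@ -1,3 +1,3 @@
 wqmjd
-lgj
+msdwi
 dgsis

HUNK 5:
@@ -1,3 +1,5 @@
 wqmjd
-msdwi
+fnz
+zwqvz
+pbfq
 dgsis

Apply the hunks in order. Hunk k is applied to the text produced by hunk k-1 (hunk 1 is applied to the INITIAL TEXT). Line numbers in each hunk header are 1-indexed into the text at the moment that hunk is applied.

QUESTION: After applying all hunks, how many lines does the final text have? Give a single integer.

Answer: 5

Derivation:
Hunk 1: at line 1 remove [kokp,pwmk] add [yfow,bwnk] -> 6 lines: wqmjd oessx yfow bwnk tgk dgsis
Hunk 2: at line 2 remove [yfow,bwnk,tgk] add [mjxm] -> 4 lines: wqmjd oessx mjxm dgsis
Hunk 3: at line 1 remove [oessx,mjxm] add [lgj] -> 3 lines: wqmjd lgj dgsis
Hunk 4: at line 1 remove [lgj] add [msdwi] -> 3 lines: wqmjd msdwi dgsis
Hunk 5: at line 1 remove [msdwi] add [fnz,zwqvz,pbfq] -> 5 lines: wqmjd fnz zwqvz pbfq dgsis
Final line count: 5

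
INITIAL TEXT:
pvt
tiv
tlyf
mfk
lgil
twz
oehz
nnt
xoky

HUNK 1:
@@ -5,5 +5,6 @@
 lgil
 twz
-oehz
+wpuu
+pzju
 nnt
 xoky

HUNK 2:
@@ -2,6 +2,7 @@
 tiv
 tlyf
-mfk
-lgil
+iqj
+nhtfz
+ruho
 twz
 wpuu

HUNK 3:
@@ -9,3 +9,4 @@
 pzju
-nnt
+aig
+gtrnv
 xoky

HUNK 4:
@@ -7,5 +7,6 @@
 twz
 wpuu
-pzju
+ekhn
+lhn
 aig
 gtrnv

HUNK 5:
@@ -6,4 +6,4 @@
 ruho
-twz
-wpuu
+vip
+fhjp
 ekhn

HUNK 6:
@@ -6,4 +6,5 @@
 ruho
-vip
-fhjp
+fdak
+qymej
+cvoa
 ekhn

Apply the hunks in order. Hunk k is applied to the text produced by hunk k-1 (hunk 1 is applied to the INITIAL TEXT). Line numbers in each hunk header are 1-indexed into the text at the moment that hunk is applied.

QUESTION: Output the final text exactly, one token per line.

Answer: pvt
tiv
tlyf
iqj
nhtfz
ruho
fdak
qymej
cvoa
ekhn
lhn
aig
gtrnv
xoky

Derivation:
Hunk 1: at line 5 remove [oehz] add [wpuu,pzju] -> 10 lines: pvt tiv tlyf mfk lgil twz wpuu pzju nnt xoky
Hunk 2: at line 2 remove [mfk,lgil] add [iqj,nhtfz,ruho] -> 11 lines: pvt tiv tlyf iqj nhtfz ruho twz wpuu pzju nnt xoky
Hunk 3: at line 9 remove [nnt] add [aig,gtrnv] -> 12 lines: pvt tiv tlyf iqj nhtfz ruho twz wpuu pzju aig gtrnv xoky
Hunk 4: at line 7 remove [pzju] add [ekhn,lhn] -> 13 lines: pvt tiv tlyf iqj nhtfz ruho twz wpuu ekhn lhn aig gtrnv xoky
Hunk 5: at line 6 remove [twz,wpuu] add [vip,fhjp] -> 13 lines: pvt tiv tlyf iqj nhtfz ruho vip fhjp ekhn lhn aig gtrnv xoky
Hunk 6: at line 6 remove [vip,fhjp] add [fdak,qymej,cvoa] -> 14 lines: pvt tiv tlyf iqj nhtfz ruho fdak qymej cvoa ekhn lhn aig gtrnv xoky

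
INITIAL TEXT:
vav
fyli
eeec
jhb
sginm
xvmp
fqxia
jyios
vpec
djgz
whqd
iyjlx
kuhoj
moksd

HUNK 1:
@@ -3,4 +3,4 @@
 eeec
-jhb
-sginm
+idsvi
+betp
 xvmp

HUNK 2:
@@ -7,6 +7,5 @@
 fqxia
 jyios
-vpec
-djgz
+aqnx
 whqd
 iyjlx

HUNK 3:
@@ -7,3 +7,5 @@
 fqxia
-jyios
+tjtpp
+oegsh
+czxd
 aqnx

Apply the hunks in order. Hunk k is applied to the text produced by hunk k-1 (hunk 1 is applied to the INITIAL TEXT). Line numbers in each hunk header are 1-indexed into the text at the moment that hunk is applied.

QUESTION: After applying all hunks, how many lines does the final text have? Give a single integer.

Hunk 1: at line 3 remove [jhb,sginm] add [idsvi,betp] -> 14 lines: vav fyli eeec idsvi betp xvmp fqxia jyios vpec djgz whqd iyjlx kuhoj moksd
Hunk 2: at line 7 remove [vpec,djgz] add [aqnx] -> 13 lines: vav fyli eeec idsvi betp xvmp fqxia jyios aqnx whqd iyjlx kuhoj moksd
Hunk 3: at line 7 remove [jyios] add [tjtpp,oegsh,czxd] -> 15 lines: vav fyli eeec idsvi betp xvmp fqxia tjtpp oegsh czxd aqnx whqd iyjlx kuhoj moksd
Final line count: 15

Answer: 15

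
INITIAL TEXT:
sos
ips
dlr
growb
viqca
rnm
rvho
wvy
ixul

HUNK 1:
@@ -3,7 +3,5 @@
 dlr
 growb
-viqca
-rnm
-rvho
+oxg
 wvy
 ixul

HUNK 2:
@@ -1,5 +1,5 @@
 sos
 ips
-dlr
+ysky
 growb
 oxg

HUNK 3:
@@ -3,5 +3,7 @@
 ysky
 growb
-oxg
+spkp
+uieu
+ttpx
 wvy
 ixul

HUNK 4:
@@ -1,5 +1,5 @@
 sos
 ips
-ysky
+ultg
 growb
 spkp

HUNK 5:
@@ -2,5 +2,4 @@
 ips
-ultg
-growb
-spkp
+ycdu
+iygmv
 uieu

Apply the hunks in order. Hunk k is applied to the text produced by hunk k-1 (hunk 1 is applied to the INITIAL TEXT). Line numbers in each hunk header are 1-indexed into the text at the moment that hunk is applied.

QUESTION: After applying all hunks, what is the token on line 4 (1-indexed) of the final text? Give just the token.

Hunk 1: at line 3 remove [viqca,rnm,rvho] add [oxg] -> 7 lines: sos ips dlr growb oxg wvy ixul
Hunk 2: at line 1 remove [dlr] add [ysky] -> 7 lines: sos ips ysky growb oxg wvy ixul
Hunk 3: at line 3 remove [oxg] add [spkp,uieu,ttpx] -> 9 lines: sos ips ysky growb spkp uieu ttpx wvy ixul
Hunk 4: at line 1 remove [ysky] add [ultg] -> 9 lines: sos ips ultg growb spkp uieu ttpx wvy ixul
Hunk 5: at line 2 remove [ultg,growb,spkp] add [ycdu,iygmv] -> 8 lines: sos ips ycdu iygmv uieu ttpx wvy ixul
Final line 4: iygmv

Answer: iygmv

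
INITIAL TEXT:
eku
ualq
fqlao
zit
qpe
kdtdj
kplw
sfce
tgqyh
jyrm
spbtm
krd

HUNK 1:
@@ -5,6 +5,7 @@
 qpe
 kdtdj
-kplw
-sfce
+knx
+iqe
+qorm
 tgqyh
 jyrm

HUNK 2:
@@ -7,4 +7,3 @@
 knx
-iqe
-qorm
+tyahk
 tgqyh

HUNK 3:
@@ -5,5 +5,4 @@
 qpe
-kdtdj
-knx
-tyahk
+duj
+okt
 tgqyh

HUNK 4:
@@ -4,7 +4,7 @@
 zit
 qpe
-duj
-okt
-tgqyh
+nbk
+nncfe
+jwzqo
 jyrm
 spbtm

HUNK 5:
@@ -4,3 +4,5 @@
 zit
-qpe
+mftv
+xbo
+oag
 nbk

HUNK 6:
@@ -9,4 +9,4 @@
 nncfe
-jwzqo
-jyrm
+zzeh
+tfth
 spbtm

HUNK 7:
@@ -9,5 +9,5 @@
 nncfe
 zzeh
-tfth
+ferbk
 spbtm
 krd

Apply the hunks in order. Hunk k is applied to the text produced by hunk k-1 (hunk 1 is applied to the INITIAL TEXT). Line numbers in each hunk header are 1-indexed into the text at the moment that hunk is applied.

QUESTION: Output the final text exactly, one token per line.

Answer: eku
ualq
fqlao
zit
mftv
xbo
oag
nbk
nncfe
zzeh
ferbk
spbtm
krd

Derivation:
Hunk 1: at line 5 remove [kplw,sfce] add [knx,iqe,qorm] -> 13 lines: eku ualq fqlao zit qpe kdtdj knx iqe qorm tgqyh jyrm spbtm krd
Hunk 2: at line 7 remove [iqe,qorm] add [tyahk] -> 12 lines: eku ualq fqlao zit qpe kdtdj knx tyahk tgqyh jyrm spbtm krd
Hunk 3: at line 5 remove [kdtdj,knx,tyahk] add [duj,okt] -> 11 lines: eku ualq fqlao zit qpe duj okt tgqyh jyrm spbtm krd
Hunk 4: at line 4 remove [duj,okt,tgqyh] add [nbk,nncfe,jwzqo] -> 11 lines: eku ualq fqlao zit qpe nbk nncfe jwzqo jyrm spbtm krd
Hunk 5: at line 4 remove [qpe] add [mftv,xbo,oag] -> 13 lines: eku ualq fqlao zit mftv xbo oag nbk nncfe jwzqo jyrm spbtm krd
Hunk 6: at line 9 remove [jwzqo,jyrm] add [zzeh,tfth] -> 13 lines: eku ualq fqlao zit mftv xbo oag nbk nncfe zzeh tfth spbtm krd
Hunk 7: at line 9 remove [tfth] add [ferbk] -> 13 lines: eku ualq fqlao zit mftv xbo oag nbk nncfe zzeh ferbk spbtm krd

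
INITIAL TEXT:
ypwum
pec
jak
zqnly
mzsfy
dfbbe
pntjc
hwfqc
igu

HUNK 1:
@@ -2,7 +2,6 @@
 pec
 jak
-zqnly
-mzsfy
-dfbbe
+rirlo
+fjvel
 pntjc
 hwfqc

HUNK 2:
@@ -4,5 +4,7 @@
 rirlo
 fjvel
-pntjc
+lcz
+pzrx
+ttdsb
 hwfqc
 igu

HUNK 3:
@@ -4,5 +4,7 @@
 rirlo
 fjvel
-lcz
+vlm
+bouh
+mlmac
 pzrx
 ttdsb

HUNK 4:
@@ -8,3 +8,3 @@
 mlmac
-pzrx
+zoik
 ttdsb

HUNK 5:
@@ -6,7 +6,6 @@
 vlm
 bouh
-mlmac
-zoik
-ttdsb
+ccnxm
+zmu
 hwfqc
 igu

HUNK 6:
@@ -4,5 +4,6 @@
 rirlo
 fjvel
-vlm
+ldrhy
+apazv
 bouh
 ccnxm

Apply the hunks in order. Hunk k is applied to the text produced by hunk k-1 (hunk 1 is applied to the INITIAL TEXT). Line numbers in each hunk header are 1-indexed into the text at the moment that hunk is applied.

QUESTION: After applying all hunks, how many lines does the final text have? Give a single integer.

Answer: 12

Derivation:
Hunk 1: at line 2 remove [zqnly,mzsfy,dfbbe] add [rirlo,fjvel] -> 8 lines: ypwum pec jak rirlo fjvel pntjc hwfqc igu
Hunk 2: at line 4 remove [pntjc] add [lcz,pzrx,ttdsb] -> 10 lines: ypwum pec jak rirlo fjvel lcz pzrx ttdsb hwfqc igu
Hunk 3: at line 4 remove [lcz] add [vlm,bouh,mlmac] -> 12 lines: ypwum pec jak rirlo fjvel vlm bouh mlmac pzrx ttdsb hwfqc igu
Hunk 4: at line 8 remove [pzrx] add [zoik] -> 12 lines: ypwum pec jak rirlo fjvel vlm bouh mlmac zoik ttdsb hwfqc igu
Hunk 5: at line 6 remove [mlmac,zoik,ttdsb] add [ccnxm,zmu] -> 11 lines: ypwum pec jak rirlo fjvel vlm bouh ccnxm zmu hwfqc igu
Hunk 6: at line 4 remove [vlm] add [ldrhy,apazv] -> 12 lines: ypwum pec jak rirlo fjvel ldrhy apazv bouh ccnxm zmu hwfqc igu
Final line count: 12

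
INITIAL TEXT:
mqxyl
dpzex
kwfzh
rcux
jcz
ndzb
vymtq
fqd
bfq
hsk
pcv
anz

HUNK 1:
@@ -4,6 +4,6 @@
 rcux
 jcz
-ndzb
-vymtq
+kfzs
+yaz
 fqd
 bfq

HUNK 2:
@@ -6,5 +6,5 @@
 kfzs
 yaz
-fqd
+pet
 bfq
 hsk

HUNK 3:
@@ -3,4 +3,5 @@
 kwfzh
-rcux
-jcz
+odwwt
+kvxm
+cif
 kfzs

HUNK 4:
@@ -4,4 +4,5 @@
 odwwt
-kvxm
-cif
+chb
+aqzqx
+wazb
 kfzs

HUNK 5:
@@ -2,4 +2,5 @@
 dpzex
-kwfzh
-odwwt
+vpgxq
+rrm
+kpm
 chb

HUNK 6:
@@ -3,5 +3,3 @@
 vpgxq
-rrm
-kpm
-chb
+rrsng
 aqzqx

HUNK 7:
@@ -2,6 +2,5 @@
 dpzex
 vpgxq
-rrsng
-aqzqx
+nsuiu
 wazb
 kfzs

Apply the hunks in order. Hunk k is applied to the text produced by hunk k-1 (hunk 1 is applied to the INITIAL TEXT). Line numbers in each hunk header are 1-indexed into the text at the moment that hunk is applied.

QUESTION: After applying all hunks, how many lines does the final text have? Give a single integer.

Hunk 1: at line 4 remove [ndzb,vymtq] add [kfzs,yaz] -> 12 lines: mqxyl dpzex kwfzh rcux jcz kfzs yaz fqd bfq hsk pcv anz
Hunk 2: at line 6 remove [fqd] add [pet] -> 12 lines: mqxyl dpzex kwfzh rcux jcz kfzs yaz pet bfq hsk pcv anz
Hunk 3: at line 3 remove [rcux,jcz] add [odwwt,kvxm,cif] -> 13 lines: mqxyl dpzex kwfzh odwwt kvxm cif kfzs yaz pet bfq hsk pcv anz
Hunk 4: at line 4 remove [kvxm,cif] add [chb,aqzqx,wazb] -> 14 lines: mqxyl dpzex kwfzh odwwt chb aqzqx wazb kfzs yaz pet bfq hsk pcv anz
Hunk 5: at line 2 remove [kwfzh,odwwt] add [vpgxq,rrm,kpm] -> 15 lines: mqxyl dpzex vpgxq rrm kpm chb aqzqx wazb kfzs yaz pet bfq hsk pcv anz
Hunk 6: at line 3 remove [rrm,kpm,chb] add [rrsng] -> 13 lines: mqxyl dpzex vpgxq rrsng aqzqx wazb kfzs yaz pet bfq hsk pcv anz
Hunk 7: at line 2 remove [rrsng,aqzqx] add [nsuiu] -> 12 lines: mqxyl dpzex vpgxq nsuiu wazb kfzs yaz pet bfq hsk pcv anz
Final line count: 12

Answer: 12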